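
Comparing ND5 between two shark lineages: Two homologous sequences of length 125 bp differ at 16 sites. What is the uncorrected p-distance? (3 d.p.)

0.128

p = 16/125 = 0.128.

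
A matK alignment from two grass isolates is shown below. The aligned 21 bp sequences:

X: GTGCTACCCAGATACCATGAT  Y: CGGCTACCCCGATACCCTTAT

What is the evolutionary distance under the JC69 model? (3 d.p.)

0.286

The sequences differ at 5 of 21 sites (1, 2, 10, 17, 19), so p = 5/21 ≈ 0.238095.
d = −(3/4) ln(1 − 4p/3) = −0.75 ln(1 − 0.31746) = −0.75 ln(0.68254)
  = −0.75 × (-0.381934) = 0.286451 substitutions/site.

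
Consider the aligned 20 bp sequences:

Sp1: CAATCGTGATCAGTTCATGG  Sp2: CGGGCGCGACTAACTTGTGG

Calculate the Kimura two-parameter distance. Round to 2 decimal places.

1.52

Of 20 sites, 9 differences are transitions and 1 are transversions, so P = 9/20 = 0.45 and Q = 1/20 = 0.05.
Under the Kimura two-parameter model, d = −½ ln(1 − 2P − Q) − ¼ ln(1 − 2Q).
1 − 2P − Q = 0.05, giving −½ ln(0.05) = 1.497866.
1 − 2Q = 0.9, giving −¼ ln(0.9) = 0.026340.
d = 1.497866 + 0.026340 = 1.524206.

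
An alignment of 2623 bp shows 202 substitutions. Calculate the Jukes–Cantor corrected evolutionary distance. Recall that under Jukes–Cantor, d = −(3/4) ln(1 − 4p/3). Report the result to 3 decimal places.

0.081

p = 202/2623 ≈ 0.077011.
d = −(3/4) ln(1 − 4p/3) = −0.75 ln(1 − 0.102681) = −0.75 ln(0.897319)
  = −0.75 × (-0.108344) = 0.081258 substitutions/site.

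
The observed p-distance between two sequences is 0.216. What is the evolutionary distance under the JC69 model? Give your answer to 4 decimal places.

d = −(3/4) ln(1 − 4p/3) = −0.75 ln(1 − 0.288) = −0.75 ln(0.712)
  = −0.75 × (-0.339677) = 0.254758 substitutions/site.

0.2548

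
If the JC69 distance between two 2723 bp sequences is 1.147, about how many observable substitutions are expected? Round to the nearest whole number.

1600

Invert JC69: p = (3/4)(1 − e^(−4d/3)) = 0.75 × (1 − e^(-1.529333)) = 0.75 × (1 − 0.216680) = 0.587490.
Expected differing sites = pL ≈ 0.587490 × 2723 = 1599.73527 ≈ 1600.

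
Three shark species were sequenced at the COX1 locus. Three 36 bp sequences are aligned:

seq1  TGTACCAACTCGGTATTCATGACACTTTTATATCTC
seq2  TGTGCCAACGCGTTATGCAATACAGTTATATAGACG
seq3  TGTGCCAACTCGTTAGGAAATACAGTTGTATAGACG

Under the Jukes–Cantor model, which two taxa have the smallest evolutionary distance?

seq1–seq2: 12/36 differ, p = 0.333, d = 0.441.
seq1–seq3: 13/36 differ, p = 0.361, d = 0.493.
seq2–seq3: 4/36 differ, p = 0.111, d = 0.120.
The smallest distance is between seq2 and seq3.

seq2 and seq3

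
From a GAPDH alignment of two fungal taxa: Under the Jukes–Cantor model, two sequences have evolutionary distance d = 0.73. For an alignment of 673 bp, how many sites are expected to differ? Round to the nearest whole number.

314

Invert JC69: p = (3/4)(1 − e^(−4d/3)) = 0.75 × (1 − e^(-0.973333)) = 0.75 × (1 − 0.377822) = 0.466634.
Expected differing sites = pL ≈ 0.466634 × 673 = 314.044682 ≈ 314.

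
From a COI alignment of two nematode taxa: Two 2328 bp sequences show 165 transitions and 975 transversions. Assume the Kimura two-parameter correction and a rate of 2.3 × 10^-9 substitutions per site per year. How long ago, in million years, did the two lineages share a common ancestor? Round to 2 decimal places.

188.17

P = 165/2328 ≈ 0.070876 and Q = 975/2328 ≈ 0.418814.
Under the Kimura two-parameter model, d = −½ ln(1 − 2P − Q) − ¼ ln(1 − 2Q).
1 − 2P − Q = 0.439434, giving −½ ln(0.439434) = 0.411134.
1 − 2Q = 0.162372, giving −¼ ln(0.162372) = 0.454466.
d = 0.411134 + 0.454466 = 0.865600.
Under a molecular clock d = 2μt, so t = d/(2μ) = 0.865600 / (2 × 2.3 × 10^-9) = 188.17 million years.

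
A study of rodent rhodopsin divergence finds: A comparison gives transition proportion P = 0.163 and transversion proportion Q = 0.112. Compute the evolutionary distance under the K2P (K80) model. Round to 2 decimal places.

0.35

Under the Kimura two-parameter model, d = −½ ln(1 − 2P − Q) − ¼ ln(1 − 2Q).
1 − 2P − Q = 0.562, giving −½ ln(0.562) = 0.288127.
1 − 2Q = 0.776, giving −¼ ln(0.776) = 0.063401.
d = 0.288127 + 0.063401 = 0.351528.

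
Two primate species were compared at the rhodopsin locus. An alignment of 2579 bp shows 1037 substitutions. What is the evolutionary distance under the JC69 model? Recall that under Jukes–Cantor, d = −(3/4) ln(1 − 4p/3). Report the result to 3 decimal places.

p = 1037/2579 ≈ 0.402094.
d = −(3/4) ln(1 − 4p/3) = −0.75 ln(1 − 0.536125) = −0.75 ln(0.463875)
  = −0.75 × (-0.768140) = 0.576105 substitutions/site.

0.576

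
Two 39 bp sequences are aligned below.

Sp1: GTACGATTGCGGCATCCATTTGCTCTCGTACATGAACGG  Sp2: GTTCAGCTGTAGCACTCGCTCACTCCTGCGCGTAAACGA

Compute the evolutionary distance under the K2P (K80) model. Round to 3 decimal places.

Of 39 sites, 18 differences are transitions and 1 are transversions, so P = 18/39 ≈ 0.461538 and Q = 1/39 ≈ 0.025641.
Under the Kimura two-parameter model, d = −½ ln(1 − 2P − Q) − ¼ ln(1 − 2Q).
1 − 2P − Q = 0.051283, giving −½ ln(0.051283) = 1.485198.
1 − 2Q = 0.948718, giving −¼ ln(0.948718) = 0.013161.
d = 1.485198 + 0.013161 = 1.498359.

1.498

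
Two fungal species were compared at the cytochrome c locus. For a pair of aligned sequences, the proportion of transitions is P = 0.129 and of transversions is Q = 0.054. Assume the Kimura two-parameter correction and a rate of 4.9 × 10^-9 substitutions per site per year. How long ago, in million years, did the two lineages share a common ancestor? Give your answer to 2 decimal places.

22.00

Under the Kimura two-parameter model, d = −½ ln(1 − 2P − Q) − ¼ ln(1 − 2Q).
1 − 2P − Q = 0.688, giving −½ ln(0.688) = 0.186983.
1 − 2Q = 0.892, giving −¼ ln(0.892) = 0.028572.
d = 0.186983 + 0.028572 = 0.215555.
Under a molecular clock d = 2μt, so t = d/(2μ) = 0.215555 / (2 × 4.9 × 10^-9) = 22.00 million years.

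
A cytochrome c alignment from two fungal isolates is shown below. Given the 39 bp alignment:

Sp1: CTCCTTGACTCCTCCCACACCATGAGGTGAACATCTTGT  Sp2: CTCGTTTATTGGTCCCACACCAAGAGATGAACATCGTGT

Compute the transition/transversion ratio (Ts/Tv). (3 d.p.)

0.333

Transitions are A↔G and C↔T; transversions are all other mismatches.
Transitions: 2. Transversions: 6.
R = 2/6 = 0.333333… ≈ 0.333 (to 3 d.p.).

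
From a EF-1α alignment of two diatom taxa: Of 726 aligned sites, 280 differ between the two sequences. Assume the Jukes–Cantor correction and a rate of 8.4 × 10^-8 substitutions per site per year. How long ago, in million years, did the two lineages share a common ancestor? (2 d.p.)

3.22

p = 280/726 ≈ 0.385675.
d = −(3/4) ln(1 − 4p/3) = −0.75 ln(1 − 0.514233) = −0.75 ln(0.485767)
  = −0.75 × (-0.722026) = 0.541520 substitutions/site.
Under a molecular clock d = 2μt, so t = d/(2μ) = 0.541520 / (2 × 8.4 × 10^-8) = 3.22 million years.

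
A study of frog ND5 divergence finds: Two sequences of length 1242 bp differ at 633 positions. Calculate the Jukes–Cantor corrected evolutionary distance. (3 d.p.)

0.854

p = 633/1242 ≈ 0.509662.
d = −(3/4) ln(1 − 4p/3) = −0.75 ln(1 − 0.679549) = −0.75 ln(0.320451)
  = −0.75 × (-1.138026) = 0.853520 substitutions/site.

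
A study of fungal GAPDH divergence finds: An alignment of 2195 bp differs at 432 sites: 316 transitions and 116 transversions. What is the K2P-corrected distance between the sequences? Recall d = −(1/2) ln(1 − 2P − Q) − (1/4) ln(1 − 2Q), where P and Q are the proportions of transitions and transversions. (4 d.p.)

0.2363

P = 316/2195 ≈ 0.143964 and Q = 116/2195 ≈ 0.052847.
Under the Kimura two-parameter model, d = −½ ln(1 − 2P − Q) − ¼ ln(1 − 2Q).
1 − 2P − Q = 0.659225, giving −½ ln(0.659225) = 0.208345.
1 − 2Q = 0.894306, giving −¼ ln(0.894306) = 0.027927.
d = 0.208345 + 0.027927 = 0.236272.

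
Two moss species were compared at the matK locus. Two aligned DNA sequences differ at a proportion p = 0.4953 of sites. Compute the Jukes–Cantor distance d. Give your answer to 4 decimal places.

d = −(3/4) ln(1 − 4p/3) = −0.75 ln(1 − 0.6604) = −0.75 ln(0.3396)
  = −0.75 × (-1.079987) = 0.809990 substitutions/site.

0.8100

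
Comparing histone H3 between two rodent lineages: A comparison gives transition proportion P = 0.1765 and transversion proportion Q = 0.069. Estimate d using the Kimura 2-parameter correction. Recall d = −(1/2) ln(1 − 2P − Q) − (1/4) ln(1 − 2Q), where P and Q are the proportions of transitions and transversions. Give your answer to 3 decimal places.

0.311

Under the Kimura two-parameter model, d = −½ ln(1 − 2P − Q) − ¼ ln(1 − 2Q).
1 − 2P − Q = 0.578, giving −½ ln(0.578) = 0.274091.
1 − 2Q = 0.862, giving −¼ ln(0.862) = 0.037125.
d = 0.274091 + 0.037125 = 0.311216.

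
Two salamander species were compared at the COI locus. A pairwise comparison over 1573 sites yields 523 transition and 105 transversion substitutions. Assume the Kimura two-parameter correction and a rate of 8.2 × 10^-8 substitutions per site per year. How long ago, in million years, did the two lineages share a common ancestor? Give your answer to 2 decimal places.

P = 523/1573 ≈ 0.332486 and Q = 105/1573 ≈ 0.066751.
Under the Kimura two-parameter model, d = −½ ln(1 − 2P − Q) − ¼ ln(1 − 2Q).
1 − 2P − Q = 0.268277, giving −½ ln(0.268277) = 0.657868.
1 − 2Q = 0.866498, giving −¼ ln(0.866498) = 0.035824.
d = 0.657868 + 0.035824 = 0.693692.
Under a molecular clock d = 2μt, so t = d/(2μ) = 0.693692 / (2 × 8.2 × 10^-8) = 4.23 million years.

4.23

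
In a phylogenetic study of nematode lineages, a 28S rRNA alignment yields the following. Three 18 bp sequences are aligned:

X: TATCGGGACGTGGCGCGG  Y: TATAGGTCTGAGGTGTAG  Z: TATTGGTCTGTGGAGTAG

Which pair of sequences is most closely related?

X–Y: 8/18 differ, p = 0.444, d = 0.673.
X–Z: 7/18 differ, p = 0.389, d = 0.548.
Y–Z: 3/18 differ, p = 0.167, d = 0.188.
The smallest distance is between Y and Z.

Y and Z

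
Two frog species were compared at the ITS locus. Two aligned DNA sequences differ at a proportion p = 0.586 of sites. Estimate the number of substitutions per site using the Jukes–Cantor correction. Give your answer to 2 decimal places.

d = −(3/4) ln(1 − 4p/3) = −0.75 ln(1 − 0.781333) = −0.75 ln(0.218667)
  = −0.75 × (-1.520205) = 1.140154 substitutions/site.

1.14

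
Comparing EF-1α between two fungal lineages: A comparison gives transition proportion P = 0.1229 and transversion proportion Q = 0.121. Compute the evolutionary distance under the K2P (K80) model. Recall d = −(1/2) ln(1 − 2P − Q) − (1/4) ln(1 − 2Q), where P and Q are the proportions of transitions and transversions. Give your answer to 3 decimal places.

Under the Kimura two-parameter model, d = −½ ln(1 − 2P − Q) − ¼ ln(1 − 2Q).
1 − 2P − Q = 0.6332, giving −½ ln(0.6332) = 0.228484.
1 − 2Q = 0.758, giving −¼ ln(0.758) = 0.069268.
d = 0.228484 + 0.069268 = 0.297752.

0.298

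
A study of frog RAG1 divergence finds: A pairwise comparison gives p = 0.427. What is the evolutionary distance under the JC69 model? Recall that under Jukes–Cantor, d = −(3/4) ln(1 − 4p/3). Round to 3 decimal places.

d = −(3/4) ln(1 − 4p/3) = −0.75 ln(1 − 0.569333) = −0.75 ln(0.430667)
  = −0.75 × (-0.842420) = 0.631815 substitutions/site.

0.632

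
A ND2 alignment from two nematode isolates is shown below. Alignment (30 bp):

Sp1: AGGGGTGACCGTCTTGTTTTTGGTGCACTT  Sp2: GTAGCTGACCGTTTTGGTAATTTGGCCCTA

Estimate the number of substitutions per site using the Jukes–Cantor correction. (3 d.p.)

0.647

The sequences differ at 13 of 30 sites, so p = 13/30 ≈ 0.433333.
d = −(3/4) ln(1 − 4p/3) = −0.75 ln(1 − 0.577777) = −0.75 ln(0.422223)
  = −0.75 × (-0.862222) = 0.646667 substitutions/site.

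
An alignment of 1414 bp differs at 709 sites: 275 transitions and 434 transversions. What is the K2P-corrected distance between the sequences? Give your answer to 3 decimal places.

P = 275/1414 ≈ 0.194484 and Q = 434/1414 ≈ 0.306931.
Under the Kimura two-parameter model, d = −½ ln(1 − 2P − Q) − ¼ ln(1 − 2Q).
1 − 2P − Q = 0.304101, giving −½ ln(0.304101) = 0.595198.
1 − 2Q = 0.386138, giving −¼ ln(0.386138) = 0.237890.
d = 0.595198 + 0.237890 = 0.833088.

0.833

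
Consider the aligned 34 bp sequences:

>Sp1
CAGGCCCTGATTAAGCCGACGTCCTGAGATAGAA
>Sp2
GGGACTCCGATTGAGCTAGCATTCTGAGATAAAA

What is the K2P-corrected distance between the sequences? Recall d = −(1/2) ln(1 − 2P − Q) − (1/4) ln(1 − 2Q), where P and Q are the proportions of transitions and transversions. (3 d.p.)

0.579

Of 34 sites, 11 differences are transitions and 1 are transversions, so P = 11/34 ≈ 0.323529 and Q = 1/34 ≈ 0.029412.
Under the Kimura two-parameter model, d = −½ ln(1 − 2P − Q) − ¼ ln(1 − 2Q).
1 − 2P − Q = 0.32353, giving −½ ln(0.32353) = 0.564232.
1 − 2Q = 0.941176, giving −¼ ln(0.941176) = 0.015156.
d = 0.564232 + 0.015156 = 0.579388.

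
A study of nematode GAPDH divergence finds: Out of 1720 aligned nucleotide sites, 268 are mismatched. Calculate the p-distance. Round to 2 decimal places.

p = 268/1720 = 0.155813… ≈ 0.16 (to 2 d.p.).

0.16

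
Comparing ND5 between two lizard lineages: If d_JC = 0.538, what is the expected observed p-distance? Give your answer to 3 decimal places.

0.384

p = (3/4)(1 − e^(−4d/3)) = 0.75 × (1 − e^(-0.717333)) = 0.75 × (1 − 0.488052) = 0.383961.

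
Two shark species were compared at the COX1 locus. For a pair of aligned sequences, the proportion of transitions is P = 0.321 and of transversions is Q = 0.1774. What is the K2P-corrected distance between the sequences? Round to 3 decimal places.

0.965

Under the Kimura two-parameter model, d = −½ ln(1 − 2P − Q) − ¼ ln(1 − 2Q).
1 − 2P − Q = 0.1806, giving −½ ln(0.1806) = 0.855735.
1 − 2Q = 0.6452, giving −¼ ln(0.6452) = 0.109549.
d = 0.855735 + 0.109549 = 0.965284.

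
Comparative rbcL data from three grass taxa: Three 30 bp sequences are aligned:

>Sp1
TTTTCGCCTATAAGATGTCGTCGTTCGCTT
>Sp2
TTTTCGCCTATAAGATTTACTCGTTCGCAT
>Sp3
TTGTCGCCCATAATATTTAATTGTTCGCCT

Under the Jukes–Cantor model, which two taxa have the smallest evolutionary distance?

Sp1 and Sp2

Sp1–Sp2: 4/30 differ, p = 0.133, d = 0.147.
Sp1–Sp3: 8/30 differ, p = 0.267, d = 0.330.
Sp2–Sp3: 6/30 differ, p = 0.200, d = 0.233.
The smallest distance is between Sp1 and Sp2.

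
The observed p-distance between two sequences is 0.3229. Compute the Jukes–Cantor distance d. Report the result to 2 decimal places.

d = −(3/4) ln(1 − 4p/3) = −0.75 ln(1 − 0.430533) = −0.75 ln(0.569467)
  = −0.75 × (-0.563054) = 0.422291 substitutions/site.

0.42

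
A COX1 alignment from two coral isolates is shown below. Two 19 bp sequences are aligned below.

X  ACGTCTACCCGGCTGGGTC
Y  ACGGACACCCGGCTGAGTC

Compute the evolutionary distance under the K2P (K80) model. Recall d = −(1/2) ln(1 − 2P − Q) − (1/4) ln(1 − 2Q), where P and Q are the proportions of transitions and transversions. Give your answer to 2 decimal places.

Of 19 sites, 2 differences are transitions and 2 are transversions, so P = 2/19 ≈ 0.105263 and Q = 2/19 ≈ 0.105263.
Under the Kimura two-parameter model, d = −½ ln(1 − 2P − Q) − ¼ ln(1 − 2Q).
1 − 2P − Q = 0.684211, giving −½ ln(0.684211) = 0.189744.
1 − 2Q = 0.789474, giving −¼ ln(0.789474) = 0.059097.
d = 0.189744 + 0.059097 = 0.248841.

0.25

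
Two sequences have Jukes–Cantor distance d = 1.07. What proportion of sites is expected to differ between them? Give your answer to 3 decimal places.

p = (3/4)(1 − e^(−4d/3)) = 0.75 × (1 − e^(-1.426667)) = 0.75 × (1 − 0.240108) = 0.569919.

0.570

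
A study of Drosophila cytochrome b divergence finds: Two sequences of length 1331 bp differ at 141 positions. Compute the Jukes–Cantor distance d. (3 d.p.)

p = 141/1331 ≈ 0.105935.
d = −(3/4) ln(1 − 4p/3) = −0.75 ln(1 − 0.141247) = −0.75 ln(0.858753)
  = −0.75 × (-0.152274) = 0.114206 substitutions/site.

0.114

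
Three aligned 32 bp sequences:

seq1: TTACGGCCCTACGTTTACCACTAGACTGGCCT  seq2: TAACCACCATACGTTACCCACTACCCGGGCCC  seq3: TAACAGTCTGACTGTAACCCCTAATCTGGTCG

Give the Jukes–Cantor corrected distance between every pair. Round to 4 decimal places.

seq1–seq2: 10/32 sites differ → p = 0.3125, d = −0.75 ln(1 − 0.416667) = 0.404248 ≈ 0.4042.
seq1–seq3: 13/32 sites differ → p = 0.40625, d = −0.75 ln(1 − 0.541667) = 0.585119 ≈ 0.5851.
seq2–seq3: 14/32 sites differ → p = 0.4375, d = −0.75 ln(1 − 0.583333) = 0.656601 ≈ 0.6566.

d(seq1,seq2) = 0.4042, d(seq1,seq3) = 0.5851, d(seq2,seq3) = 0.6566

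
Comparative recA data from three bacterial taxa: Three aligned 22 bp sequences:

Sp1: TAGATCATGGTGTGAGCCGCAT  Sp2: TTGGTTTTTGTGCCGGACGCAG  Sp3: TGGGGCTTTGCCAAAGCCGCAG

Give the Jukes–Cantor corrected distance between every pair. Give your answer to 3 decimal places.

Sp1–Sp2: 10/22 sites differ → p ≈ 0.454545, d = −0.75 ln(1 − 0.60606) = 0.698667 ≈ 0.699.
Sp1–Sp3: 10/22 sites differ → p ≈ 0.454545, d = −0.75 ln(1 − 0.60606) = 0.698667 ≈ 0.699.
Sp2–Sp3: 9/22 sites differ → p ≈ 0.409091, d = −0.75 ln(1 − 0.545455) = 0.591344 ≈ 0.591.

d(Sp1,Sp2) = 0.699, d(Sp1,Sp3) = 0.699, d(Sp2,Sp3) = 0.591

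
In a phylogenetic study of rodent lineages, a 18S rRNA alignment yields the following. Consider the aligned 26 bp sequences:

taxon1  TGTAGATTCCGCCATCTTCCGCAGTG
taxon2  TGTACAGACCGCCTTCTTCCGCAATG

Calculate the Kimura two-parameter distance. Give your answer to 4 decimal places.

0.2231

Of 26 sites, 1 differences are transitions and 4 are transversions, so P = 1/26 ≈ 0.038462 and Q = 4/26 ≈ 0.153846.
Under the Kimura two-parameter model, d = −½ ln(1 − 2P − Q) − ¼ ln(1 − 2Q).
1 − 2P − Q = 0.76923, giving −½ ln(0.76923) = 0.131183.
1 − 2Q = 0.692308, giving −¼ ln(0.692308) = 0.091931.
d = 0.131183 + 0.091931 = 0.223114.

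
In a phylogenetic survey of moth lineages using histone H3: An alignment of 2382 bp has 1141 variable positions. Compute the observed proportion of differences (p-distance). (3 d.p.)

p = 1141/2382 = 0.479009… ≈ 0.479 (to 3 d.p.).

0.479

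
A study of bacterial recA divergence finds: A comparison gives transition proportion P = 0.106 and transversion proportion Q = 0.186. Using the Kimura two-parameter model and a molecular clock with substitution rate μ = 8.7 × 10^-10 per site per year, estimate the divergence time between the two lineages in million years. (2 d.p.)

212.67

Under the Kimura two-parameter model, d = −½ ln(1 − 2P − Q) − ¼ ln(1 − 2Q).
1 − 2P − Q = 0.602, giving −½ ln(0.602) = 0.253749.
1 − 2Q = 0.628, giving −¼ ln(0.628) = 0.116304.
d = 0.253749 + 0.116304 = 0.370053.
Under a molecular clock d = 2μt, so t = d/(2μ) = 0.370053 / (2 × 8.7 × 10^-10) = 212.67 million years.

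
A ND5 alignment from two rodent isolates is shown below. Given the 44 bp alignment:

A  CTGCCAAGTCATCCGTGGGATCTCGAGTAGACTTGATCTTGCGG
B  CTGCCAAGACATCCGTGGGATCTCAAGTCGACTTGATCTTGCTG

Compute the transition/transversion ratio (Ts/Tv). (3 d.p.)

Transitions are A↔G and C↔T; transversions are all other mismatches.
Transitions: 1. Transversions: 3.
R = 1/3 = 0.333333… ≈ 0.333 (to 3 d.p.).

0.333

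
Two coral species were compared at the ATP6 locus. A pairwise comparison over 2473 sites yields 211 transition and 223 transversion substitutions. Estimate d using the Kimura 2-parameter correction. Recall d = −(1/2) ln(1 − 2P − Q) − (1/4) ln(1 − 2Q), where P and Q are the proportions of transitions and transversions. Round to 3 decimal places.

P = 211/2473 ≈ 0.085321 and Q = 223/2473 ≈ 0.090174.
Under the Kimura two-parameter model, d = −½ ln(1 − 2P − Q) − ¼ ln(1 − 2Q).
1 − 2P − Q = 0.739184, giving −½ ln(0.739184) = 0.151104.
1 − 2Q = 0.819652, giving −¼ ln(0.819652) = 0.049719.
d = 0.151104 + 0.049719 = 0.200823.

0.201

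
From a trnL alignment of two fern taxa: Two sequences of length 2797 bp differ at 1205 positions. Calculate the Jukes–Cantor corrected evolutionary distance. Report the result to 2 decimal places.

0.64

p = 1205/2797 ≈ 0.430819.
d = −(3/4) ln(1 − 4p/3) = −0.75 ln(1 − 0.574425) = −0.75 ln(0.425575)
  = −0.75 × (-0.854314) = 0.640736 substitutions/site.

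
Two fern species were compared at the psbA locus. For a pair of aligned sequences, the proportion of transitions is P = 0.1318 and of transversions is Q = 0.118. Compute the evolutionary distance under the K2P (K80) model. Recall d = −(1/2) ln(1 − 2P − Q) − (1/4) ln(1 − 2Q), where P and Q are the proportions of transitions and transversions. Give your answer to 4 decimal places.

0.3076

Under the Kimura two-parameter model, d = −½ ln(1 − 2P − Q) − ¼ ln(1 − 2Q).
1 − 2P − Q = 0.6184, giving −½ ln(0.6184) = 0.240310.
1 − 2Q = 0.764, giving −¼ ln(0.764) = 0.067297.
d = 0.240310 + 0.067297 = 0.307607.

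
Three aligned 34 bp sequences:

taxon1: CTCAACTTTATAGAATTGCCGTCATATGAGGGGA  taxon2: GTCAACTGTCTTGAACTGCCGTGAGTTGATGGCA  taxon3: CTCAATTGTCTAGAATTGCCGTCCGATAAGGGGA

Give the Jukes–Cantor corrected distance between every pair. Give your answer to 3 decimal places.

taxon1–taxon2: 10/34 sites differ → p ≈ 0.294118, d = −0.75 ln(1 − 0.392157) = 0.373379 ≈ 0.373.
taxon1–taxon3: 6/34 sites differ → p ≈ 0.176471, d = −0.75 ln(1 − 0.235295) = 0.201199 ≈ 0.201.
taxon2–taxon3: 10/34 sites differ → p ≈ 0.294118, d = −0.75 ln(1 − 0.392157) = 0.373379 ≈ 0.373.

d(taxon1,taxon2) = 0.373, d(taxon1,taxon3) = 0.201, d(taxon2,taxon3) = 0.373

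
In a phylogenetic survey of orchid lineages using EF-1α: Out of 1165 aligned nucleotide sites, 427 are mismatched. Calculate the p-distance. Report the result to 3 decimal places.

0.367

p = 427/1165 = 0.366523… ≈ 0.367 (to 3 d.p.).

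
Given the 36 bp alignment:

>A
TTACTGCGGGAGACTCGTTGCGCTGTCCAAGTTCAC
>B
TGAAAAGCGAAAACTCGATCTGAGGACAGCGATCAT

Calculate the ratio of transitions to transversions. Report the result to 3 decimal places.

0.462

Transitions are A↔G and C↔T; transversions are all other mismatches.
Transitions: 6. Transversions: 13.
R = 6/13 = 0.461538… ≈ 0.462 (to 3 d.p.).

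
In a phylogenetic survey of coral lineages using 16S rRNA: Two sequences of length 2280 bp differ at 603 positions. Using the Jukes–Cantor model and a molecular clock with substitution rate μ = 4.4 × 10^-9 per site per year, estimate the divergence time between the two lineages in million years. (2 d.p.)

p = 603/2280 ≈ 0.264474.
d = −(3/4) ln(1 − 4p/3) = −0.75 ln(1 − 0.352632) = −0.75 ln(0.647368)
  = −0.75 × (-0.434840) = 0.326130 substitutions/site.
Under a molecular clock d = 2μt, so t = d/(2μ) = 0.326130 / (2 × 4.4 × 10^-9) = 37.06 million years.

37.06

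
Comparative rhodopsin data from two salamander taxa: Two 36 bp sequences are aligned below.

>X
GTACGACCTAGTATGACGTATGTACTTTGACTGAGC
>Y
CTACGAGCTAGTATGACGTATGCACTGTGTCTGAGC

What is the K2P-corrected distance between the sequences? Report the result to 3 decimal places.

0.154

Of 36 sites, 1 differences are transitions and 4 are transversions, so P = 1/36 ≈ 0.027778 and Q = 4/36 ≈ 0.111111.
Under the Kimura two-parameter model, d = −½ ln(1 − 2P − Q) − ¼ ln(1 − 2Q).
1 − 2P − Q = 0.833333, giving −½ ln(0.833333) = 0.091161.
1 − 2Q = 0.777778, giving −¼ ln(0.777778) = 0.062829.
d = 0.091161 + 0.062829 = 0.153990.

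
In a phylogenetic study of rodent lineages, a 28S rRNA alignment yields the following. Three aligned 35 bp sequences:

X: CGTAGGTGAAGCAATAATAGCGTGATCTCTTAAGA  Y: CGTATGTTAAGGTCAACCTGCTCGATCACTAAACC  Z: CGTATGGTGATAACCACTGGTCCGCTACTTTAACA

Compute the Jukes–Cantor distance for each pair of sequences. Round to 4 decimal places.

X–Y: 15/35 sites differ → p ≈ 0.428571, d = −0.75 ln(1 − 0.571428) = 0.635472 ≈ 0.6355.
X–Z: 18/35 sites differ → p ≈ 0.514286, d = −0.75 ln(1 − 0.685715) = 0.868091 ≈ 0.8681.
Y–Z: 16/35 sites differ → p ≈ 0.457143, d = −0.75 ln(1 − 0.609524) = 0.705292 ≈ 0.7053.

d(X,Y) = 0.6355, d(X,Z) = 0.8681, d(Y,Z) = 0.7053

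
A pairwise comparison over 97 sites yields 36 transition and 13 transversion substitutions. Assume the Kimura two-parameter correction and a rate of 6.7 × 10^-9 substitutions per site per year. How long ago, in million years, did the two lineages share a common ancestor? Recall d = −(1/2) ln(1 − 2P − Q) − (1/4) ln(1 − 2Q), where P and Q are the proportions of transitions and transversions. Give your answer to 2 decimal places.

P = 36/97 ≈ 0.371134 and Q = 13/97 ≈ 0.134021.
Under the Kimura two-parameter model, d = −½ ln(1 − 2P − Q) − ¼ ln(1 − 2Q).
1 − 2P − Q = 0.123711, giving −½ ln(0.123711) = 1.044904.
1 − 2Q = 0.731958, giving −¼ ln(0.731958) = 0.078008.
d = 1.044904 + 0.078008 = 1.122912.
Under a molecular clock d = 2μt, so t = d/(2μ) = 1.122912 / (2 × 6.7 × 10^-9) = 83.80 million years.

83.80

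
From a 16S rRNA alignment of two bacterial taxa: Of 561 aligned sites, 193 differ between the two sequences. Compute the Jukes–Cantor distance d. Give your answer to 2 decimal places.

p = 193/561 ≈ 0.344029.
d = −(3/4) ln(1 − 4p/3) = −0.75 ln(1 − 0.458705) = −0.75 ln(0.541295)
  = −0.75 × (-0.613791) = 0.460343 substitutions/site.

0.46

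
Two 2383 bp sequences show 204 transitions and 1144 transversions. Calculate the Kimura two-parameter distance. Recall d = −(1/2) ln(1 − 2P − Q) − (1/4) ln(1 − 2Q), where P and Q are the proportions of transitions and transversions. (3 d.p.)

1.332

P = 204/2383 ≈ 0.085606 and Q = 1144/2383 ≈ 0.480067.
Under the Kimura two-parameter model, d = −½ ln(1 − 2P − Q) − ¼ ln(1 − 2Q).
1 − 2P − Q = 0.348721, giving −½ ln(0.348721) = 0.526742.
1 − 2Q = 0.039866, giving −¼ ln(0.039866) = 0.805558.
d = 0.526742 + 0.805558 = 1.332300.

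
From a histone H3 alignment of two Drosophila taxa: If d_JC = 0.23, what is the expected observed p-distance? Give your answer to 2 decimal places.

0.20

p = (3/4)(1 − e^(−4d/3)) = 0.75 × (1 − e^(-0.306667)) = 0.75 × (1 − 0.735896) = 0.198078.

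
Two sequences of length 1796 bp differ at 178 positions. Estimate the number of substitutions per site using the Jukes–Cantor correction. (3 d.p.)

0.106

p = 178/1796 ≈ 0.099109.
d = −(3/4) ln(1 − 4p/3) = −0.75 ln(1 − 0.132145) = −0.75 ln(0.867855)
  = −0.75 × (-0.141731) = 0.106298 substitutions/site.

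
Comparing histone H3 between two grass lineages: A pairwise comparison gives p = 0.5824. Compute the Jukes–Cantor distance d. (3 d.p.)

d = −(3/4) ln(1 − 4p/3) = −0.75 ln(1 − 0.776533) = −0.75 ln(0.223467)
  = −0.75 × (-1.498492) = 1.123869 substitutions/site.

1.124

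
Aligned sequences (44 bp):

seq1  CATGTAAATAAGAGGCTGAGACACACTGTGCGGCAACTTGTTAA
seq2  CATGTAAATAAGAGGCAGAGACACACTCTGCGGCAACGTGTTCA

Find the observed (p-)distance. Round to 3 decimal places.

0.091

The sequences differ at 4 of 44 positions (sites 17, 28, 38, 43).
p = 4/44 = 0.090909… ≈ 0.091 (to 3 d.p.).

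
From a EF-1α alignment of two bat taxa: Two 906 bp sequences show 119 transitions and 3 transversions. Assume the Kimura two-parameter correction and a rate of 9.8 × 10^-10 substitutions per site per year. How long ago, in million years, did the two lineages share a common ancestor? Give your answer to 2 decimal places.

P = 119/906 ≈ 0.131347 and Q = 3/906 ≈ 0.003311.
Under the Kimura two-parameter model, d = −½ ln(1 − 2P − Q) − ¼ ln(1 − 2Q).
1 − 2P − Q = 0.733995, giving −½ ln(0.733995) = 0.154627.
1 − 2Q = 0.993378, giving −¼ ln(0.993378) = 0.001661.
d = 0.154627 + 0.001661 = 0.156288.
Under a molecular clock d = 2μt, so t = d/(2μ) = 0.156288 / (2 × 9.8 × 10^-10) = 79.74 million years.

79.74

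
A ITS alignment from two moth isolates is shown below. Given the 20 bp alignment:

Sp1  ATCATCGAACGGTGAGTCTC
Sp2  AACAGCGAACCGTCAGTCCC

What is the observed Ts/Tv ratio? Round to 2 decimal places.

Transitions are A↔G and C↔T; transversions are all other mismatches.
Transitions: 1. Transversions: 4.
R = 1/4 = 0.25.

0.25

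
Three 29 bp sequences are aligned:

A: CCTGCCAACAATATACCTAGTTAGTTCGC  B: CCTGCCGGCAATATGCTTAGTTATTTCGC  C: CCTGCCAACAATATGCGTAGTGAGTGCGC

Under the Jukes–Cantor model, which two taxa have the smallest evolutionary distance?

A and C

A–B: 5/29 differ, p = 0.172, d = 0.196.
A–C: 4/29 differ, p = 0.138, d = 0.152.
B–C: 6/29 differ, p = 0.207, d = 0.242.
The smallest distance is between A and C.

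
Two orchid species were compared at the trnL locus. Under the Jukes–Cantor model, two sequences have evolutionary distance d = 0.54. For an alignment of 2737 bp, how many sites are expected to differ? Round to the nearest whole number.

Invert JC69: p = (3/4)(1 − e^(−4d/3)) = 0.75 × (1 − e^(-0.72)) = 0.75 × (1 − 0.486752) = 0.384936.
Expected differing sites = pL ≈ 0.384936 × 2737 = 1053.569832 ≈ 1054.

1054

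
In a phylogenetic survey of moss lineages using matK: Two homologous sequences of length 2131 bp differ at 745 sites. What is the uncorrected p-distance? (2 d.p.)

0.35

p = 745/2131 = 0.349601… ≈ 0.35 (to 2 d.p.).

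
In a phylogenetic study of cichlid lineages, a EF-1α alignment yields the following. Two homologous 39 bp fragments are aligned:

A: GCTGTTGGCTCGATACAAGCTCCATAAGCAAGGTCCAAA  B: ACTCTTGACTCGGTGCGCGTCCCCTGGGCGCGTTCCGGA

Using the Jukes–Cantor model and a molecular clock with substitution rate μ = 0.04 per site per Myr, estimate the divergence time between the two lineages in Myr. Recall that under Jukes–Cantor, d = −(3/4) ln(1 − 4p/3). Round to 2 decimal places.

8.16

The sequences differ at 17 of 39 sites, so p = 17/39 ≈ 0.435897.
d = −(3/4) ln(1 − 4p/3) = −0.75 ln(1 − 0.581196) = −0.75 ln(0.418804)
  = −0.75 × (-0.870352) = 0.652764 substitutions/site.
Under a molecular clock d = 2μt, so t = d/(2μ) = 0.652764 / (2 × 0.04) = 8.16 Myr.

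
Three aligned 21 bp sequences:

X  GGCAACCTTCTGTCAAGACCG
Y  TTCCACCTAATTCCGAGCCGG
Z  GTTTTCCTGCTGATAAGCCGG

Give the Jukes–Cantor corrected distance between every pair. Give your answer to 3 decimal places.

d(X,Y) = 0.756, d(X,Z) = 0.635, d(Y,Z) = 0.756

X–Y: 10/21 sites differ → p ≈ 0.47619, d = −0.75 ln(1 − 0.63492) = 0.755729 ≈ 0.756.
X–Z: 9/21 sites differ → p ≈ 0.428571, d = −0.75 ln(1 − 0.571428) = 0.635472 ≈ 0.635.
Y–Z: 10/21 sites differ → p ≈ 0.47619, d = −0.75 ln(1 − 0.63492) = 0.755729 ≈ 0.756.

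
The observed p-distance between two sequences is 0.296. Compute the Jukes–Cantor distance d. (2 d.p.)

d = −(3/4) ln(1 − 4p/3) = −0.75 ln(1 − 0.394667) = −0.75 ln(0.605333)
  = −0.75 × (-0.501977) = 0.376483 substitutions/site.

0.38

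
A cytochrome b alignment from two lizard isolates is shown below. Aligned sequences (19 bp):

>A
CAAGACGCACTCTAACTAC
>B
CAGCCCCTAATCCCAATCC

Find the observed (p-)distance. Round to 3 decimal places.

0.526

The sequences differ at 10 of 19 positions (sites 3, 4, 5, 7, 8, 10, 13, 14, 16, 18).
p = 10/19 = 0.526315… ≈ 0.526 (to 3 d.p.).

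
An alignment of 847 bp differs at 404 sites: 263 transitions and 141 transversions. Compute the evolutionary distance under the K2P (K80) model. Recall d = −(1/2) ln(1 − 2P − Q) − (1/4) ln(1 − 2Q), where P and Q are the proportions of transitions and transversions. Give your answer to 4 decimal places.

0.8756

P = 263/847 ≈ 0.310508 and Q = 141/847 ≈ 0.16647.
Under the Kimura two-parameter model, d = −½ ln(1 − 2P − Q) − ¼ ln(1 − 2Q).
1 − 2P − Q = 0.212514, giving −½ ln(0.212514) = 0.774374.
1 − 2Q = 0.66706, giving −¼ ln(0.66706) = 0.101219.
d = 0.774374 + 0.101219 = 0.875593.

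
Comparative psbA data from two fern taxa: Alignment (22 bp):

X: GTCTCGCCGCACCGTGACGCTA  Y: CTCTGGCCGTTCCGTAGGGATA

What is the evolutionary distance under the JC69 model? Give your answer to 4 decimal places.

0.4975

The sequences differ at 8 of 22 sites (1, 5, 10, 11, 16, 17, 18, 20), so p = 8/22 ≈ 0.363636.
d = −(3/4) ln(1 − 4p/3) = −0.75 ln(1 − 0.484848) = −0.75 ln(0.515152)
  = −0.75 × (-0.663293) = 0.497470 substitutions/site.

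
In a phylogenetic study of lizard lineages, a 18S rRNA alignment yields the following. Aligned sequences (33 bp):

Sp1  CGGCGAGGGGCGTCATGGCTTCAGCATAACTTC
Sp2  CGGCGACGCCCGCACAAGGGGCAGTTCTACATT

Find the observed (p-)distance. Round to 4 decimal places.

The sequences differ at 17 of 33 positions.
p = 17/33 = 0.515151… ≈ 0.5152 (to 4 d.p.).

0.5152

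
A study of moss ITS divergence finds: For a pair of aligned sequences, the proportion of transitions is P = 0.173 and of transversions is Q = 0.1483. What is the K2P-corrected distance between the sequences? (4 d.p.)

0.4289

Under the Kimura two-parameter model, d = −½ ln(1 − 2P − Q) − ¼ ln(1 − 2Q).
1 − 2P − Q = 0.5057, giving −½ ln(0.5057) = 0.340906.
1 − 2Q = 0.7034, giving −¼ ln(0.7034) = 0.087957.
d = 0.340906 + 0.087957 = 0.428863.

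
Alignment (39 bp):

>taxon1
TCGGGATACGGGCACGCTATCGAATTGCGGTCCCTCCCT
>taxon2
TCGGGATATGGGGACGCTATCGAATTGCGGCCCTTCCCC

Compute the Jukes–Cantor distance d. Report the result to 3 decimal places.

0.141

The sequences differ at 5 of 39 sites (9, 13, 31, 34, 39), so p = 5/39 ≈ 0.128205.
d = −(3/4) ln(1 − 4p/3) = −0.75 ln(1 − 0.17094) = −0.75 ln(0.82906)
  = −0.75 × (-0.187463) = 0.140597 substitutions/site.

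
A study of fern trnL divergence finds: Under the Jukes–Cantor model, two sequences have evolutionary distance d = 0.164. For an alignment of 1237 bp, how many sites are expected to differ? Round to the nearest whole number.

182

Invert JC69: p = (3/4)(1 − e^(−4d/3)) = 0.75 × (1 − e^(-0.218667)) = 0.75 × (1 − 0.803589) = 0.147308.
Expected differing sites = pL ≈ 0.147308 × 1237 = 182.219996 ≈ 182.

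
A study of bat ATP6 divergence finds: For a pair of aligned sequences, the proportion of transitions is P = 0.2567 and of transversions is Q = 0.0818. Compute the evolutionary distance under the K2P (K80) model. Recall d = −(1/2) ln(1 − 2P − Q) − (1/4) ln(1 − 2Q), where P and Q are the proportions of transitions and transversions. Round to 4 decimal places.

0.4968

Under the Kimura two-parameter model, d = −½ ln(1 − 2P − Q) − ¼ ln(1 − 2Q).
1 − 2P − Q = 0.4048, giving −½ ln(0.4048) = 0.452181.
1 − 2Q = 0.8364, giving −¼ ln(0.8364) = 0.044662.
d = 0.452181 + 0.044662 = 0.496843.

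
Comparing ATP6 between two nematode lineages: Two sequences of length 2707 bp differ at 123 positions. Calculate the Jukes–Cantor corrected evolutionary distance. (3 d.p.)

p = 123/2707 ≈ 0.045438.
d = −(3/4) ln(1 − 4p/3) = −0.75 ln(1 − 0.060584) = −0.75 ln(0.939416)
  = −0.75 × (-0.062497) = 0.046873 substitutions/site.

0.047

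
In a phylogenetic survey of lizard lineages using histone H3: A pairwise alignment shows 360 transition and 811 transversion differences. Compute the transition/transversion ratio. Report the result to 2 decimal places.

R = 360/811 = 0.443896… ≈ 0.44 (to 2 d.p.).

0.44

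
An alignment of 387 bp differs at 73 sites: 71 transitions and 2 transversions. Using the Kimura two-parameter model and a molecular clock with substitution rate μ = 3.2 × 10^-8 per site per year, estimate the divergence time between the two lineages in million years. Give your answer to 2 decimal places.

3.68

P = 71/387 ≈ 0.183463 and Q = 2/387 ≈ 0.005168.
Under the Kimura two-parameter model, d = −½ ln(1 − 2P − Q) − ¼ ln(1 − 2Q).
1 − 2P − Q = 0.627906, giving −½ ln(0.627906) = 0.232682.
1 − 2Q = 0.989664, giving −¼ ln(0.989664) = 0.002597.
d = 0.232682 + 0.002597 = 0.235279.
Under a molecular clock d = 2μt, so t = d/(2μ) = 0.235279 / (2 × 3.2 × 10^-8) = 3.68 million years.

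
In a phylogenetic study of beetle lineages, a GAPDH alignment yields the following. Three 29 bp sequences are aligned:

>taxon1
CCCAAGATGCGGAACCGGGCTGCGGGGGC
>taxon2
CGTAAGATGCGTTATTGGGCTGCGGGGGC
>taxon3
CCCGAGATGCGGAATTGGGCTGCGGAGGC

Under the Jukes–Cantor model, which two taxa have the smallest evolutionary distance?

taxon1 and taxon3

taxon1–taxon2: 6/29 differ, p = 0.207, d = 0.242.
taxon1–taxon3: 4/29 differ, p = 0.138, d = 0.152.
taxon2–taxon3: 6/29 differ, p = 0.207, d = 0.242.
The smallest distance is between taxon1 and taxon3.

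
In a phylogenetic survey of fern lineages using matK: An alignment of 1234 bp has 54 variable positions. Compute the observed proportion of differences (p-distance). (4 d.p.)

p = 54/1234 = 0.043760… ≈ 0.0438 (to 4 d.p.).

0.0438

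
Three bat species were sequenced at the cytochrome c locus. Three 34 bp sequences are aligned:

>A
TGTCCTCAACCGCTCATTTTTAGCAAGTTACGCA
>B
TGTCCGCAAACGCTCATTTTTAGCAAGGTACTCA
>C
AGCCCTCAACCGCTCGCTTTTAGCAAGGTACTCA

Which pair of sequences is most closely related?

A and B

A–B: 4/34 differ, p = 0.118, d = 0.128.
A–C: 6/34 differ, p = 0.176, d = 0.201.
B–C: 6/34 differ, p = 0.176, d = 0.201.
The smallest distance is between A and B.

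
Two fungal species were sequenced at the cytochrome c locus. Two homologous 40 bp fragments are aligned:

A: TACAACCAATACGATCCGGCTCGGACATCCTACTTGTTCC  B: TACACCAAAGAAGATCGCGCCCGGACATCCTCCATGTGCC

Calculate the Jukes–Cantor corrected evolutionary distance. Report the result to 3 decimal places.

0.304

The sequences differ at 10 of 40 sites (5, 7, 10, 12, 17, 18, 21, 32, 34, 38), so p = 10/40 = 0.25.
d = −(3/4) ln(1 − 4p/3) = −0.75 ln(1 − 0.333333) = −0.75 ln(0.666667)
  = −0.75 × (-0.405465) = 0.304099 substitutions/site.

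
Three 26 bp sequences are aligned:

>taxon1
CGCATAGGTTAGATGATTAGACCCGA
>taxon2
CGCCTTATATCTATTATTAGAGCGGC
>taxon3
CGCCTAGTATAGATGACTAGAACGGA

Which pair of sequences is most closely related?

taxon1–taxon2: 11/26 differ, p = 0.423, d = 0.623.
taxon1–taxon3: 6/26 differ, p = 0.231, d = 0.276.
taxon2–taxon3: 8/26 differ, p = 0.308, d = 0.396.
The smallest distance is between taxon1 and taxon3.

taxon1 and taxon3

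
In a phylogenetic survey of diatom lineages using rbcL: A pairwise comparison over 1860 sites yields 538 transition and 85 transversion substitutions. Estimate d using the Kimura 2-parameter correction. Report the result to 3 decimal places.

P = 538/1860 ≈ 0.289247 and Q = 85/1860 ≈ 0.045699.
Under the Kimura two-parameter model, d = −½ ln(1 − 2P − Q) − ¼ ln(1 − 2Q).
1 − 2P − Q = 0.375807, giving −½ ln(0.375807) = 0.489340.
1 − 2Q = 0.908602, giving −¼ ln(0.908602) = 0.023962.
d = 0.489340 + 0.023962 = 0.513302.

0.513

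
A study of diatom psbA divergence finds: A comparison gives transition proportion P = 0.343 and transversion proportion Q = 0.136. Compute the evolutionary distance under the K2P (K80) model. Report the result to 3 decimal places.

0.942

Under the Kimura two-parameter model, d = −½ ln(1 − 2P − Q) − ¼ ln(1 − 2Q).
1 − 2P − Q = 0.178, giving −½ ln(0.178) = 0.862986.
1 − 2Q = 0.728, giving −¼ ln(0.728) = 0.079364.
d = 0.862986 + 0.079364 = 0.942350.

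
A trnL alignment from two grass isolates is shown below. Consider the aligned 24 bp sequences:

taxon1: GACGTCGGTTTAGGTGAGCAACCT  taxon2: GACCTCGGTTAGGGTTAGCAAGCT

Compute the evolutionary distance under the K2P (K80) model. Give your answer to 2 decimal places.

0.25

Of 24 sites, 1 differences are transitions and 4 are transversions, so P = 1/24 ≈ 0.041667 and Q = 4/24 ≈ 0.166667.
Under the Kimura two-parameter model, d = −½ ln(1 − 2P − Q) − ¼ ln(1 − 2Q).
1 − 2P − Q = 0.749999, giving −½ ln(0.749999) = 0.143842.
1 − 2Q = 0.666666, giving −¼ ln(0.666666) = 0.101367.
d = 0.143842 + 0.101367 = 0.245209.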